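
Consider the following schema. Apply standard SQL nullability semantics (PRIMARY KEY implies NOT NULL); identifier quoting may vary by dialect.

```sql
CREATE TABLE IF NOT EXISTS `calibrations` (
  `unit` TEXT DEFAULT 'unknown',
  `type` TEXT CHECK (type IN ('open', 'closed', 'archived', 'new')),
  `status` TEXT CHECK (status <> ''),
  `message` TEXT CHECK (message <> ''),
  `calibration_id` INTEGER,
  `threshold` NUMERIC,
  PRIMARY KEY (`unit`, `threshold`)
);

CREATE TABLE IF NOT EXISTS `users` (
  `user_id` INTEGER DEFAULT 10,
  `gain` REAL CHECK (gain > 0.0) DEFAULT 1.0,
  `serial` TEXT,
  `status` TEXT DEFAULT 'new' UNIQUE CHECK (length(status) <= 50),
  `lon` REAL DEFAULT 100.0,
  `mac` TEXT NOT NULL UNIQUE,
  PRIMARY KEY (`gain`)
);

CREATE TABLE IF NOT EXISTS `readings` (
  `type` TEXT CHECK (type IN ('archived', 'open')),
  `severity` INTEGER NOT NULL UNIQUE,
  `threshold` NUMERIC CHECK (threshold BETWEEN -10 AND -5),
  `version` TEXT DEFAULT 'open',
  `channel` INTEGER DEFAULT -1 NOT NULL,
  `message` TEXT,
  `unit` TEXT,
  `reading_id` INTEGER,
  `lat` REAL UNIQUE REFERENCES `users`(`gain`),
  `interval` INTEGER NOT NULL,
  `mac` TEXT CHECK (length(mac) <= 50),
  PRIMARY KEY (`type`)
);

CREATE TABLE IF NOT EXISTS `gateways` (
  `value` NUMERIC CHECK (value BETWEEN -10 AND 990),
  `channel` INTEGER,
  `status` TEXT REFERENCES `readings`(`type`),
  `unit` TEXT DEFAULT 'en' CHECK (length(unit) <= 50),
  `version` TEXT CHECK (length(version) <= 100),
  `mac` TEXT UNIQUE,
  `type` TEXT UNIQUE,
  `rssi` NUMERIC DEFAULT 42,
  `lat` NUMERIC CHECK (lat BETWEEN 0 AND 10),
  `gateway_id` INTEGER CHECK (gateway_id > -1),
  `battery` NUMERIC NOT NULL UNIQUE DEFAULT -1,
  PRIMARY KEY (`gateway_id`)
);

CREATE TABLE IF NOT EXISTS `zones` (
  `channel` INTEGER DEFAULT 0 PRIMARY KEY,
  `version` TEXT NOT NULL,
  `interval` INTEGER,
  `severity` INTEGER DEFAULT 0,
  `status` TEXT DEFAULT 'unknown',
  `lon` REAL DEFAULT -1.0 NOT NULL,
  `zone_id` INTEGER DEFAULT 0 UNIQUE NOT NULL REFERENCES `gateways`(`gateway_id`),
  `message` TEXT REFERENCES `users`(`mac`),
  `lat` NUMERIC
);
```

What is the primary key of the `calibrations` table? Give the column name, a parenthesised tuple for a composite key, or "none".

(unit, threshold)

A table-level PRIMARY KEY clause names 2 columns: unit, threshold.
This is a composite key — the combination is unique, not each column individually.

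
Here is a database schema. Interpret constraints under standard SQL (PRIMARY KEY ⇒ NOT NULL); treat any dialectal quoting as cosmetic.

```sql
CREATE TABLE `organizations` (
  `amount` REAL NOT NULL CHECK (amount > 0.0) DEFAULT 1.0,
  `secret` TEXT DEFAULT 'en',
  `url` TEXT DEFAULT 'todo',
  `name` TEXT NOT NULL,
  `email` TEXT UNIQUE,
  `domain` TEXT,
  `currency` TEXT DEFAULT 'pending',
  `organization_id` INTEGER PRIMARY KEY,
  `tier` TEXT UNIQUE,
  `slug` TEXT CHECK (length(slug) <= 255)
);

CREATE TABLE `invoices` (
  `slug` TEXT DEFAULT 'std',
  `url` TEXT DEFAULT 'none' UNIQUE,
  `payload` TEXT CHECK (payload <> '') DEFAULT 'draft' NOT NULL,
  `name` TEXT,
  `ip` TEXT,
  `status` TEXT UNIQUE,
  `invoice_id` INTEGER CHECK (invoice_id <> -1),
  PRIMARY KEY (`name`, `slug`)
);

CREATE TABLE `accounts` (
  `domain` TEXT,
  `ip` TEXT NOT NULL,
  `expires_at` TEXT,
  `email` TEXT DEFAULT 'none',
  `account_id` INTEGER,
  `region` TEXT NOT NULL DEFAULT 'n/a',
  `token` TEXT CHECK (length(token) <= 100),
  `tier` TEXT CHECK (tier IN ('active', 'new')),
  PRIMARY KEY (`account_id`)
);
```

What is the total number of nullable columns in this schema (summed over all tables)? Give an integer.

organizations: 7 nullable (secret, url, email, domain, currency, tier, slug — PK (organization_id) and explicit NOT NULL columns excluded).
invoices: 4 nullable (url, ip, status, invoice_id — PK (name, slug) and explicit NOT NULL columns excluded).
accounts: 5 nullable (domain, expires_at, email, token, tier — PK (account_id) and explicit NOT NULL columns excluded).
Total: 7 + 4 + 5 = 16.

16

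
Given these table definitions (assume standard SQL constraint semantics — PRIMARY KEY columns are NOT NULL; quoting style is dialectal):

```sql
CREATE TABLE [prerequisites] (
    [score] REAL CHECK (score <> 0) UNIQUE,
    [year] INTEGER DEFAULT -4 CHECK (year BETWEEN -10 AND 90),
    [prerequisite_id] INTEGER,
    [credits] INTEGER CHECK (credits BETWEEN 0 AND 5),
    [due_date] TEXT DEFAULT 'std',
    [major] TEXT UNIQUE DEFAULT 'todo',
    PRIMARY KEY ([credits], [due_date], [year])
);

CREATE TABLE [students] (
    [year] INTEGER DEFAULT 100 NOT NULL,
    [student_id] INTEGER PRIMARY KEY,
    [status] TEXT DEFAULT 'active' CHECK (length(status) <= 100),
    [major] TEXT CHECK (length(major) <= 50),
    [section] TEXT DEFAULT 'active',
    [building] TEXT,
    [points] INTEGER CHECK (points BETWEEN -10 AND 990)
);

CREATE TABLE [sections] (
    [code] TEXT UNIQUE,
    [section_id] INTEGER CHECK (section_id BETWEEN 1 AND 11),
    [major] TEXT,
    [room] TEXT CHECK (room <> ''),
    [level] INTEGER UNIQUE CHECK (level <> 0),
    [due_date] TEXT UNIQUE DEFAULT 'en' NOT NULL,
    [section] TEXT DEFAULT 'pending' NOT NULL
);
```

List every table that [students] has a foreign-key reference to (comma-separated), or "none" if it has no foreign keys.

No column in students has a REFERENCES clause.

none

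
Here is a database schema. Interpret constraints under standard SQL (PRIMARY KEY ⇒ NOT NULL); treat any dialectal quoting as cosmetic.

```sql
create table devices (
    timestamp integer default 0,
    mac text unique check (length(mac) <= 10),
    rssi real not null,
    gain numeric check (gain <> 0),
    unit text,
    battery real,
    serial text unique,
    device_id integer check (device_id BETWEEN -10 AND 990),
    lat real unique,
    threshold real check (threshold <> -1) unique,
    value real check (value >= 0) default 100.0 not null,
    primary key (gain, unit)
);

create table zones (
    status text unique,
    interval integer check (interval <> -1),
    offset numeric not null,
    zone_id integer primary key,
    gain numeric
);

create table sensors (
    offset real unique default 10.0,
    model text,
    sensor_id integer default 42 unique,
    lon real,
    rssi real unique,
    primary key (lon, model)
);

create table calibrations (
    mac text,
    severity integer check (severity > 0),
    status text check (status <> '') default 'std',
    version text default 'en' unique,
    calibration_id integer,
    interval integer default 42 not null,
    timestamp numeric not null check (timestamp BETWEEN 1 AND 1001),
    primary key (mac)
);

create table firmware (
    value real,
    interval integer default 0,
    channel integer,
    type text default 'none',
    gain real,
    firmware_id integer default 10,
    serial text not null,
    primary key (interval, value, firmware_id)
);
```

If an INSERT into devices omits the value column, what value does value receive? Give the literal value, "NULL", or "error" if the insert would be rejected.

100.0

value has an explicit DEFAULT 100.0.
When the column is omitted from an INSERT, that default is used.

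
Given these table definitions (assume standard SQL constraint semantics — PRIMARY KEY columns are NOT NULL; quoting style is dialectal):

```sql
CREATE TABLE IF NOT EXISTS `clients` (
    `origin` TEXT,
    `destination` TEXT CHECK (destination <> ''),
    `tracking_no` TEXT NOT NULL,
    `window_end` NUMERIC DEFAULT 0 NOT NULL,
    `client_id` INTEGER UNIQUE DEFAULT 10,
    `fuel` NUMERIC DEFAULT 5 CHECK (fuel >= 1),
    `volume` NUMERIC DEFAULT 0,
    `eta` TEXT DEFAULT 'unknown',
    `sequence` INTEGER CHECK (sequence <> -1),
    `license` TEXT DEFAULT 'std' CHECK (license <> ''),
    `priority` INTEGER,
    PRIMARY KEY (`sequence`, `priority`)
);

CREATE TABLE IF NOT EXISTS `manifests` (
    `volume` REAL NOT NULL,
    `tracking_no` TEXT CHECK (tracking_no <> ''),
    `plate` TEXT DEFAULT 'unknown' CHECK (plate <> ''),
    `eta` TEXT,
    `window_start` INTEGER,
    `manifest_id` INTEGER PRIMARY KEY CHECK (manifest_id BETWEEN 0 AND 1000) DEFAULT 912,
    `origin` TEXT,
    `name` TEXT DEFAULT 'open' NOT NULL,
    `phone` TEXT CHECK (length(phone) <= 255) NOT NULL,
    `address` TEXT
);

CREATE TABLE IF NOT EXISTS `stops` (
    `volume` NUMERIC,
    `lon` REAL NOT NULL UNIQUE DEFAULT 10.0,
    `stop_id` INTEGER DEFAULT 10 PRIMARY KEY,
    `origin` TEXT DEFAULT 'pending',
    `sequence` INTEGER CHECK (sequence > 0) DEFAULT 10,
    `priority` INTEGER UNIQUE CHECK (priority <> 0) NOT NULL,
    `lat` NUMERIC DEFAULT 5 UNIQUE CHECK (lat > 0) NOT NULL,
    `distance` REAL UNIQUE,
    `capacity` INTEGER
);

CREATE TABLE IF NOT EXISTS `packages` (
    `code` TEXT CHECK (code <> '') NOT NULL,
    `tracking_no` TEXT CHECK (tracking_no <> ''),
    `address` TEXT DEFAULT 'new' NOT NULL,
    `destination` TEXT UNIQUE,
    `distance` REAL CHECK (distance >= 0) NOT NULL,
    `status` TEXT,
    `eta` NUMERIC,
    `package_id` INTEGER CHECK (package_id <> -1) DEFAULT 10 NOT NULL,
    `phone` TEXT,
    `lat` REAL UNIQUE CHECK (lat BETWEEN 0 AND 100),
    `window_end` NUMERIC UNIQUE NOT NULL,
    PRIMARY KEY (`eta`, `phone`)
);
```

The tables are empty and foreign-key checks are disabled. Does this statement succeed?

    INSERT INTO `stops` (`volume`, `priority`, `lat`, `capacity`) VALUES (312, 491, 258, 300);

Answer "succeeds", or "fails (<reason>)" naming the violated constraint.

NOT NULL columns: lat is supplied; lon defaults to 10.0; priority is supplied; stop_id defaults to 10.
CHECK constraints: 491 satisfies (priority <> 0); 258 satisfies (lat > 0).
No constraint is violated.

succeeds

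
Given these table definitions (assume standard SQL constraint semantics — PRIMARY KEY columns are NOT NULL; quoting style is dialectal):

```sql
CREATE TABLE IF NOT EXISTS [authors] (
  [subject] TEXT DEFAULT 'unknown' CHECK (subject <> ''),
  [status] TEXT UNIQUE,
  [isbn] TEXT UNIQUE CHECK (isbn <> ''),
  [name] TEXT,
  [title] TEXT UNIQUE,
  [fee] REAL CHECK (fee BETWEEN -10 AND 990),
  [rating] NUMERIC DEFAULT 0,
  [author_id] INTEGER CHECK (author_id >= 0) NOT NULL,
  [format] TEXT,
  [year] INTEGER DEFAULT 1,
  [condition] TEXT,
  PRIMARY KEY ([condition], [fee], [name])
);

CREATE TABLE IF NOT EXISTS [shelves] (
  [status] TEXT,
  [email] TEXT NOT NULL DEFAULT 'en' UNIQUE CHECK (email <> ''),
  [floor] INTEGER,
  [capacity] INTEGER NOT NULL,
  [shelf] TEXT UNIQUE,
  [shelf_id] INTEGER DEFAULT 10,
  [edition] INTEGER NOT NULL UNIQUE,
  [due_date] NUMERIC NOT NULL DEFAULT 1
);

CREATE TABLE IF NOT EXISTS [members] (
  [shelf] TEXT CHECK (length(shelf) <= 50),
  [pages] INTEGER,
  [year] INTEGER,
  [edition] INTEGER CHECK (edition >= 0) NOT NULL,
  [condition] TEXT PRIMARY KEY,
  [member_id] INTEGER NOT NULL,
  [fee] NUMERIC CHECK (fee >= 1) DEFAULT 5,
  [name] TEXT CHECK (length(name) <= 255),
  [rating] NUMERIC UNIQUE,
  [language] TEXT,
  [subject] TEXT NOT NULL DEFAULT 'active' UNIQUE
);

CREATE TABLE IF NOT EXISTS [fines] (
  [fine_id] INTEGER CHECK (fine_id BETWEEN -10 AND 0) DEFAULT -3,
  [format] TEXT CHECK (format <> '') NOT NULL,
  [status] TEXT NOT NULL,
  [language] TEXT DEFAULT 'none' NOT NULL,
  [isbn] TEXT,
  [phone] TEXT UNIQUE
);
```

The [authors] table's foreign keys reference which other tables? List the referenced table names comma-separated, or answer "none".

No column in authors has a REFERENCES clause.

none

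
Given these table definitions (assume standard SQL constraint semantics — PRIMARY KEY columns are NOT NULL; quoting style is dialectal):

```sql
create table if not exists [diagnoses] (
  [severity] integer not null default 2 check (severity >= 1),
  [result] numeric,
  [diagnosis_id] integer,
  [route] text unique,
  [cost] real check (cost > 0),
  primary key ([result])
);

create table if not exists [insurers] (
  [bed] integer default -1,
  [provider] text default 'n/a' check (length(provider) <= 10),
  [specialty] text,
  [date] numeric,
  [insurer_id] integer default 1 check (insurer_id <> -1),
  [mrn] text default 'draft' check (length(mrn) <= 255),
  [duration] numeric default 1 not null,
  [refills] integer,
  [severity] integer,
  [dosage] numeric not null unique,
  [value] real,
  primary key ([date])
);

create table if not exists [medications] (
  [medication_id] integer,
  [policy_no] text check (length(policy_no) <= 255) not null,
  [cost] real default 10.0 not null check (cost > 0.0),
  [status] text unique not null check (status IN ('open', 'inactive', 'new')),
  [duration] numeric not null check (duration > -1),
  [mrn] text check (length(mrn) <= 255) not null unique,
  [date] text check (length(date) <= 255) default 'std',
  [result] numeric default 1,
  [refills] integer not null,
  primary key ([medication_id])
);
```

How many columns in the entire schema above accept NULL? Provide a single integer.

13

diagnoses: 3 nullable (diagnosis_id, route, cost — PK (result) and explicit NOT NULL columns excluded).
insurers: 8 nullable (bed, provider, specialty, insurer_id, mrn, refills, severity, value — PK (date) and explicit NOT NULL columns excluded).
medications: 2 nullable (date, result — PK (medication_id) and explicit NOT NULL columns excluded).
Total: 3 + 8 + 2 = 13.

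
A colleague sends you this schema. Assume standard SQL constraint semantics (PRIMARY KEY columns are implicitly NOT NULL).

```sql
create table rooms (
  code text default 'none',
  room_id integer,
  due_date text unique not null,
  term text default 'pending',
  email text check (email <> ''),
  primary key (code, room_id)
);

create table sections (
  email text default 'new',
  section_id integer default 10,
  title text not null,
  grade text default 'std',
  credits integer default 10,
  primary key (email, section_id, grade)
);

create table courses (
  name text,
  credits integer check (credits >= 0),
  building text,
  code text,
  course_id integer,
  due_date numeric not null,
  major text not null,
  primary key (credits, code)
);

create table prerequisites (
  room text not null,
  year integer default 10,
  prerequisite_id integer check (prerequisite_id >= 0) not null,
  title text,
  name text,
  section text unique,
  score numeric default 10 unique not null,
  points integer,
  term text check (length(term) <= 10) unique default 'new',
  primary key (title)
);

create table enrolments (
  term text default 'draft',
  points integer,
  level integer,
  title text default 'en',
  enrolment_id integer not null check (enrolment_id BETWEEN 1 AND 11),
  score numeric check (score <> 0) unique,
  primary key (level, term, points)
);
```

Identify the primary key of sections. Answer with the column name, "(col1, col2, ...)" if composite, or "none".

(email, section_id, grade)

A table-level PRIMARY KEY clause names 3 columns: email, section_id, grade.
This is a composite key — the combination is unique, not each column individually.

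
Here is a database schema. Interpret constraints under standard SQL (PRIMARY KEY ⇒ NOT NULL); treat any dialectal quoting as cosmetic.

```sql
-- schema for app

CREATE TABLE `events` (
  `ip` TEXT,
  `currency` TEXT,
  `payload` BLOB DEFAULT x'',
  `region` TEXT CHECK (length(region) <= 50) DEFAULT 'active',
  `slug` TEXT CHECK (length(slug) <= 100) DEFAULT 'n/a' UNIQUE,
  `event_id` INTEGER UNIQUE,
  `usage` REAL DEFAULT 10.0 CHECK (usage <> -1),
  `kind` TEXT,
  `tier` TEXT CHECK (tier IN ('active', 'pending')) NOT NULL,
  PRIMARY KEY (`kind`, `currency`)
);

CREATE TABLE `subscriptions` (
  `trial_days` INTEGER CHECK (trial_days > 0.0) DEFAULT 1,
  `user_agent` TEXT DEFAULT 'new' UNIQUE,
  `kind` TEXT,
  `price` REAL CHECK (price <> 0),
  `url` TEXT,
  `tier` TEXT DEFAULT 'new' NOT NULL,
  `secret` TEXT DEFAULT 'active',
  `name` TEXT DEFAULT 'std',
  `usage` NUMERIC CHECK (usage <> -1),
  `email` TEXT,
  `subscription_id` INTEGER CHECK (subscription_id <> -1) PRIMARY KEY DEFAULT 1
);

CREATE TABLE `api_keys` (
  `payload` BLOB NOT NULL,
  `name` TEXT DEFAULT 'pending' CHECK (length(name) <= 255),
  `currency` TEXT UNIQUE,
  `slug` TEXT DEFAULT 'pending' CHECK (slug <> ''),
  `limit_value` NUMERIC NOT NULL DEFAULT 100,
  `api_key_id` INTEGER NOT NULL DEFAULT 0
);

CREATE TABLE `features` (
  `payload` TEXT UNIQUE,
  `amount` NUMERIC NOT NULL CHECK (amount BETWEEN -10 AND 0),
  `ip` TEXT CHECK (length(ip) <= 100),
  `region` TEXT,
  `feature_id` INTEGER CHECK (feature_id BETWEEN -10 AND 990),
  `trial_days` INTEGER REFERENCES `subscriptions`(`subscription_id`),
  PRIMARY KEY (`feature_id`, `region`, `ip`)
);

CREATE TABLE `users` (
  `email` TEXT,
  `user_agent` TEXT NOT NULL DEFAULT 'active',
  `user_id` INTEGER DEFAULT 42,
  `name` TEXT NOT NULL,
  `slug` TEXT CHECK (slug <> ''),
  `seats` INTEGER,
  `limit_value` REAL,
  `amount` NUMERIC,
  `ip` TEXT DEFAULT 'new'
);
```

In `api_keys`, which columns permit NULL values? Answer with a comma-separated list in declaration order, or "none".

- payload: declared NOT NULL → not nullable.
- name: CHECK does not forbid NULL (a CHECK constraint passes when its expression is NULL) → nullable.
- currency: UNIQUE does not imply NOT NULL → nullable.
- slug: CHECK does not forbid NULL (a CHECK constraint passes when its expression is NULL) → nullable.
- limit_value: declared NOT NULL → not nullable.
- api_key_id: declared NOT NULL → not nullable.

name, currency, slug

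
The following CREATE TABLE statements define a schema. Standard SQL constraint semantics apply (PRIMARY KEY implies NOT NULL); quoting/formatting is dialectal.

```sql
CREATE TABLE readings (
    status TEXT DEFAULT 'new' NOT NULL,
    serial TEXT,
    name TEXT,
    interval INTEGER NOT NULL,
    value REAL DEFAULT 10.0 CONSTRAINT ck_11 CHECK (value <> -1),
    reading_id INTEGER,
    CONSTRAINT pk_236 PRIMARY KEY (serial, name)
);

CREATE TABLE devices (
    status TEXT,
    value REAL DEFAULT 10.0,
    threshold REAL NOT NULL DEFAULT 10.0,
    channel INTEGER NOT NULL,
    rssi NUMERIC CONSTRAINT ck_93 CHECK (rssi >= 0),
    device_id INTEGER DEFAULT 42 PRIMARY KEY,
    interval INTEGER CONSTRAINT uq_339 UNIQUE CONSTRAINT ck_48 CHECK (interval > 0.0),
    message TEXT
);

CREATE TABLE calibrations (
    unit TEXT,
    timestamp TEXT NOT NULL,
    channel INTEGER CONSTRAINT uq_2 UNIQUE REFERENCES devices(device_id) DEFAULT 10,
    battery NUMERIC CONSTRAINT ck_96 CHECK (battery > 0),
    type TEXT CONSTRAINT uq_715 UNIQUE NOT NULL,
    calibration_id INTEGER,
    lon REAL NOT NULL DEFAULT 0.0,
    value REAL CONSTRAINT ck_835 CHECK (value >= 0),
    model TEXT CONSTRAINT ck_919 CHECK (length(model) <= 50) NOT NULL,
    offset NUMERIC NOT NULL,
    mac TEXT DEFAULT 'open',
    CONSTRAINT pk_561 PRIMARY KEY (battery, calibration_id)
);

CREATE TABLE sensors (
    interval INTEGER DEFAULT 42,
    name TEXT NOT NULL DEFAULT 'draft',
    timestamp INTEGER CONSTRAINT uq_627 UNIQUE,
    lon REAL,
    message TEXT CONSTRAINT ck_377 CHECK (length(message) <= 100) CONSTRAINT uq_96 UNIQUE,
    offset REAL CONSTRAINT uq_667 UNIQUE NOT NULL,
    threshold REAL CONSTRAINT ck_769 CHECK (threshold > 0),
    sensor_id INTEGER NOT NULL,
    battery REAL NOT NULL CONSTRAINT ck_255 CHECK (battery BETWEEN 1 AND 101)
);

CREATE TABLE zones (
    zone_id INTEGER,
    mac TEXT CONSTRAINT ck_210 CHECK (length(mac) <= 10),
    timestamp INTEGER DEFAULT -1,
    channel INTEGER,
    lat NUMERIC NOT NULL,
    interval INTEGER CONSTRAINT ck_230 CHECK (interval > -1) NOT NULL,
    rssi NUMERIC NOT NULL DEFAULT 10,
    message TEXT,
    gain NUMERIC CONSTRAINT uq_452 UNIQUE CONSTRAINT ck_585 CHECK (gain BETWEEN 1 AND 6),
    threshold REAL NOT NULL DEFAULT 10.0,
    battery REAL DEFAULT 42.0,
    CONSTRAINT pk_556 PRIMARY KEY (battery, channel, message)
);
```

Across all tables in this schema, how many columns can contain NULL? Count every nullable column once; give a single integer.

20

readings: 2 nullable (value, reading_id — PK (serial, name) and explicit NOT NULL columns excluded).
devices: 5 nullable (status, value, rssi, interval, message — PK (device_id) and explicit NOT NULL columns excluded).
calibrations: 4 nullable (unit, channel, value, mac — PK (battery, calibration_id) and explicit NOT NULL columns excluded).
sensors: 5 nullable (interval, timestamp, lon, message, threshold — PK none and explicit NOT NULL columns excluded).
zones: 4 nullable (zone_id, mac, timestamp, gain — PK (battery, channel, message) and explicit NOT NULL columns excluded).
Total: 2 + 5 + 4 + 5 + 4 = 20.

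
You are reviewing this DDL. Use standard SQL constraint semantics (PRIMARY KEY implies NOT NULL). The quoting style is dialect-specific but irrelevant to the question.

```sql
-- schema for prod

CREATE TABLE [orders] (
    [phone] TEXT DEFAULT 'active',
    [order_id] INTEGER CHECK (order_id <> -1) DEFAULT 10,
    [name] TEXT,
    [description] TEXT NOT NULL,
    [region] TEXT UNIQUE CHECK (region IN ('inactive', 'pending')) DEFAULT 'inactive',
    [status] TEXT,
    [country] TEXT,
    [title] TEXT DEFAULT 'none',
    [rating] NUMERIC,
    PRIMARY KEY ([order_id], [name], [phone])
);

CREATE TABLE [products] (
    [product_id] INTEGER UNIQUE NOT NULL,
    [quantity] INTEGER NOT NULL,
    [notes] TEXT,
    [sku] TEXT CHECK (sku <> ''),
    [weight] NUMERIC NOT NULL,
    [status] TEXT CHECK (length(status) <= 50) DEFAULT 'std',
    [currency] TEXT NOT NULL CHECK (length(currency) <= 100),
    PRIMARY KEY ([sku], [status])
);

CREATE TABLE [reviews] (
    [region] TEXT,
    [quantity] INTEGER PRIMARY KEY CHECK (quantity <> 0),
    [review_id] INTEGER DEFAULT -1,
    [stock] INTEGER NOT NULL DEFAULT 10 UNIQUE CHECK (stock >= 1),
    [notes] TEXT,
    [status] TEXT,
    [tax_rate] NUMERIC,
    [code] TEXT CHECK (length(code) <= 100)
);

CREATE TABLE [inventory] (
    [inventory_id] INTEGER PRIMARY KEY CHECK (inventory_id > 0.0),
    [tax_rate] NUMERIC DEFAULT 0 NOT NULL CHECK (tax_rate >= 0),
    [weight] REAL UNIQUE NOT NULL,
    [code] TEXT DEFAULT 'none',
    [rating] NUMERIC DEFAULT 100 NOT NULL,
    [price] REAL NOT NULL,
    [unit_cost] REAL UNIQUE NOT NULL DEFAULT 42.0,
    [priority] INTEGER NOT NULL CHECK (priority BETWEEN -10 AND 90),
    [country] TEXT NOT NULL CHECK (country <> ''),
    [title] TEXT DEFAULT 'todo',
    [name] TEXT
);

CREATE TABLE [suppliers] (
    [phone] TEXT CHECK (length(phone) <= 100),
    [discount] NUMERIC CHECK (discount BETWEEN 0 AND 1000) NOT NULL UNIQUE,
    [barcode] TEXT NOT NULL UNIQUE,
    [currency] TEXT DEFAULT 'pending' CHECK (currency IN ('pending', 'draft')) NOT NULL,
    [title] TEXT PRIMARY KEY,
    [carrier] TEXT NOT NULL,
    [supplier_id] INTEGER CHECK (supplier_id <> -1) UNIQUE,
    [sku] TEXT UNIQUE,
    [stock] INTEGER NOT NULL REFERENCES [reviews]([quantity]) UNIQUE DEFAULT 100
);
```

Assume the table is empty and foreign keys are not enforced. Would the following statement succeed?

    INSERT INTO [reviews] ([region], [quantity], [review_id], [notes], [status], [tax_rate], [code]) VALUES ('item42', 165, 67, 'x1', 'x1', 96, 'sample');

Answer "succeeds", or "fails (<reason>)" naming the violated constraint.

NOT NULL columns: quantity is supplied; stock defaults to 10.
CHECK constraints: 165 satisfies (quantity <> 0); 'sample' satisfies (length(code) <= 100).
No constraint is violated.

succeeds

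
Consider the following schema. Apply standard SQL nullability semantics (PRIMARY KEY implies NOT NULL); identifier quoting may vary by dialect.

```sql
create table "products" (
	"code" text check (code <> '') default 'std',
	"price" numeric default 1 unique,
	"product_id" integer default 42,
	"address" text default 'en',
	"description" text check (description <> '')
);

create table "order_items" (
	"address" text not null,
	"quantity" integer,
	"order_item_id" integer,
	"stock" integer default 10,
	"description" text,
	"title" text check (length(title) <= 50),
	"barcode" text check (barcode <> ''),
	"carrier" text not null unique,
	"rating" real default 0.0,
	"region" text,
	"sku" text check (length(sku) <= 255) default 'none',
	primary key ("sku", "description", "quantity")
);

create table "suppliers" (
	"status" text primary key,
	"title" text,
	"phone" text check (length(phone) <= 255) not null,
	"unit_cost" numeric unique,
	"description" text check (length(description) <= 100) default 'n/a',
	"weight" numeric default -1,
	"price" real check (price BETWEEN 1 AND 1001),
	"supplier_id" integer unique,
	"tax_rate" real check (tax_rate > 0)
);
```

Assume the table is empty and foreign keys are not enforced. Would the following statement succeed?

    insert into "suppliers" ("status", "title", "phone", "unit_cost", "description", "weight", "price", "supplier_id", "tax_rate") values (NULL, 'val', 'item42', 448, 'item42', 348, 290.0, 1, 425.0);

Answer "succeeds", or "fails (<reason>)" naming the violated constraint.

fails (NOT NULL on status)

status is explicitly set to NULL, but status is part of the PRIMARY KEY (implied NOT NULL).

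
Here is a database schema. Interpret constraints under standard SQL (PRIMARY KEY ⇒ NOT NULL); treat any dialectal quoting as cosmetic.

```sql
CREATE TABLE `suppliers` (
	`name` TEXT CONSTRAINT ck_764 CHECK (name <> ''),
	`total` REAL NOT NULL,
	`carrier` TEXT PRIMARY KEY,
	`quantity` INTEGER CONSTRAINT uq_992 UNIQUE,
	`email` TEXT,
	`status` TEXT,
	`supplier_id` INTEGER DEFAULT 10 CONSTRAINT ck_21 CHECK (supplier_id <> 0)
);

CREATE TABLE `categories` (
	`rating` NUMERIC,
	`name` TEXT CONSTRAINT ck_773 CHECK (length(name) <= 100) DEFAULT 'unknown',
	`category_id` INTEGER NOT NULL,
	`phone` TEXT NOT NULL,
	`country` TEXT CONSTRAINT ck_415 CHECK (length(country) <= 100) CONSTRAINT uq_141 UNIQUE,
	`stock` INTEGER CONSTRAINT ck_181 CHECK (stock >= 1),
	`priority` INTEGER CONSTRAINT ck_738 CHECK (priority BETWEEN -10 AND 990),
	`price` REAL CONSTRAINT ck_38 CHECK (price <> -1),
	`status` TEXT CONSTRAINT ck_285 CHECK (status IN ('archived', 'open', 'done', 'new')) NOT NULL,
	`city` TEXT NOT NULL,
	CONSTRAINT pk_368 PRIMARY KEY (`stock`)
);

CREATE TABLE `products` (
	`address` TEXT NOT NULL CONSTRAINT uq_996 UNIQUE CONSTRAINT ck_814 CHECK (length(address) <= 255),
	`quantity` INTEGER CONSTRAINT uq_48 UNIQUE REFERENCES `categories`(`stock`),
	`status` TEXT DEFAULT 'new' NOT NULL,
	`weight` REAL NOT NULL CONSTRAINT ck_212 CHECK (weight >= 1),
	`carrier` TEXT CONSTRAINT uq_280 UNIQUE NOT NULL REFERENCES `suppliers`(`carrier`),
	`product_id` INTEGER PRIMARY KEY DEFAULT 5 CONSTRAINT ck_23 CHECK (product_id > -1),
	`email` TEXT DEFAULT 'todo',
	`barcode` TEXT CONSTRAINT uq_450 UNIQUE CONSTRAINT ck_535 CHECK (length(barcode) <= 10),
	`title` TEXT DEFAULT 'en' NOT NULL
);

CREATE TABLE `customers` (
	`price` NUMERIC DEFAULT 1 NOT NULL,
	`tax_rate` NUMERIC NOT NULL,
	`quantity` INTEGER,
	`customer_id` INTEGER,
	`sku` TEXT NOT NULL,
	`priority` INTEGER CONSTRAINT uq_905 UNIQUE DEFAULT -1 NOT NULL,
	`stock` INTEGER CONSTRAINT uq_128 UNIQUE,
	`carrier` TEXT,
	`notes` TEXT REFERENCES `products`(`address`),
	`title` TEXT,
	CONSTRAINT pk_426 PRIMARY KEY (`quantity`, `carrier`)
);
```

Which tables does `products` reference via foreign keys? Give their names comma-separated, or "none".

- quantity REFERENCES categories(stock).
- carrier REFERENCES suppliers(carrier).

categories, suppliers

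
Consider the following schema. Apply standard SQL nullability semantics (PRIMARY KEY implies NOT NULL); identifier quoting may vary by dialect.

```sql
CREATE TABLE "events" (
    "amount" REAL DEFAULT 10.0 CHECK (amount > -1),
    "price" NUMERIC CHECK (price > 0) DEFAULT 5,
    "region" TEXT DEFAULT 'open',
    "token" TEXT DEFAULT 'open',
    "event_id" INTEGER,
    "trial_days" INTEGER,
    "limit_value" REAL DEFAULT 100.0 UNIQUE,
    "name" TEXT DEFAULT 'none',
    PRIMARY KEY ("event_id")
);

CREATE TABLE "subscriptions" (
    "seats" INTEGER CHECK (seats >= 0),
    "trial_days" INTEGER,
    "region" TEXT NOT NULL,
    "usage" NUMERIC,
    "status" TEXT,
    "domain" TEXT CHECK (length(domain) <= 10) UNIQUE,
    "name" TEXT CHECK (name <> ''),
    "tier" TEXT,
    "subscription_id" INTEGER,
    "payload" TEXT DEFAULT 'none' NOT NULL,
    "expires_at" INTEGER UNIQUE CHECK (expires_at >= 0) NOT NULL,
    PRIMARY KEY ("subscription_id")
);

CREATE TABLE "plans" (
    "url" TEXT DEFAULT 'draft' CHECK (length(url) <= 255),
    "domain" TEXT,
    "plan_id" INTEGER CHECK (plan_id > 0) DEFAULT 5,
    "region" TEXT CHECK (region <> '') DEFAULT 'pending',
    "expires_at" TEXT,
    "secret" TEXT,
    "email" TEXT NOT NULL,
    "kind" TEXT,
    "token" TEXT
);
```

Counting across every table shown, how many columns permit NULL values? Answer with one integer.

events: 7 nullable (amount, price, region, token, trial_days, limit_value, name — PK (event_id) and explicit NOT NULL columns excluded).
subscriptions: 7 nullable (seats, trial_days, usage, status, domain, name, tier — PK (subscription_id) and explicit NOT NULL columns excluded).
plans: 8 nullable (url, domain, plan_id, region, expires_at, secret, kind, token — PK none and explicit NOT NULL columns excluded).
Total: 7 + 7 + 8 = 22.

22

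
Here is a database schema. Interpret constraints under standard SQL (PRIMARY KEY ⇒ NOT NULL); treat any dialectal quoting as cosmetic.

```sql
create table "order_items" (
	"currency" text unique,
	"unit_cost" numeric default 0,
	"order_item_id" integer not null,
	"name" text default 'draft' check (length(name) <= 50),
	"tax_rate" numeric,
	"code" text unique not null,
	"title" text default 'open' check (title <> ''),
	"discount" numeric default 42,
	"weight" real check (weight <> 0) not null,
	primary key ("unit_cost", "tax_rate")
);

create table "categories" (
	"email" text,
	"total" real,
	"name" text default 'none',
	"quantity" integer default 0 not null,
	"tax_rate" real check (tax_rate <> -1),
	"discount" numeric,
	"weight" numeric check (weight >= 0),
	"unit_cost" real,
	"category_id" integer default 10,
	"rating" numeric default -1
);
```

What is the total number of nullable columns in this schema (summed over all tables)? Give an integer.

order_items: 4 nullable (currency, name, title, discount — PK (unit_cost, tax_rate) and explicit NOT NULL columns excluded).
categories: 9 nullable (email, total, name, tax_rate, discount, weight, unit_cost, category_id, rating — PK none and explicit NOT NULL columns excluded).
Total: 4 + 9 = 13.

13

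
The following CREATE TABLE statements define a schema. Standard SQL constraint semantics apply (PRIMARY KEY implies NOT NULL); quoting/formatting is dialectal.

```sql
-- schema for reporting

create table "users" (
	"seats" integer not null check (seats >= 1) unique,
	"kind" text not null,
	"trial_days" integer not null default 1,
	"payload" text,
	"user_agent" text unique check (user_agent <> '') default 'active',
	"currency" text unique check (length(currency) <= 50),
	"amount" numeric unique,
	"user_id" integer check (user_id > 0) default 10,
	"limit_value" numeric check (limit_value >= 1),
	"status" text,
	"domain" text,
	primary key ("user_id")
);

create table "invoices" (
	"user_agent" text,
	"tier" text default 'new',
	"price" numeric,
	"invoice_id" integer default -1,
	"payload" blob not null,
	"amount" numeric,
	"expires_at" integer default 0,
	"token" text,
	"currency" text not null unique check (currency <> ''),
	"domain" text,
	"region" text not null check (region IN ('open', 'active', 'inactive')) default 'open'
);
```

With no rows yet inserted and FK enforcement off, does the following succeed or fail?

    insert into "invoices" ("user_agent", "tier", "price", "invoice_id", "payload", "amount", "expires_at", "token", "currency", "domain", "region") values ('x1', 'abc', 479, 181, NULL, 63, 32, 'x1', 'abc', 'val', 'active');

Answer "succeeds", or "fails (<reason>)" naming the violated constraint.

fails (NOT NULL on payload)

payload is explicitly set to NULL, but payload is declared NOT NULL.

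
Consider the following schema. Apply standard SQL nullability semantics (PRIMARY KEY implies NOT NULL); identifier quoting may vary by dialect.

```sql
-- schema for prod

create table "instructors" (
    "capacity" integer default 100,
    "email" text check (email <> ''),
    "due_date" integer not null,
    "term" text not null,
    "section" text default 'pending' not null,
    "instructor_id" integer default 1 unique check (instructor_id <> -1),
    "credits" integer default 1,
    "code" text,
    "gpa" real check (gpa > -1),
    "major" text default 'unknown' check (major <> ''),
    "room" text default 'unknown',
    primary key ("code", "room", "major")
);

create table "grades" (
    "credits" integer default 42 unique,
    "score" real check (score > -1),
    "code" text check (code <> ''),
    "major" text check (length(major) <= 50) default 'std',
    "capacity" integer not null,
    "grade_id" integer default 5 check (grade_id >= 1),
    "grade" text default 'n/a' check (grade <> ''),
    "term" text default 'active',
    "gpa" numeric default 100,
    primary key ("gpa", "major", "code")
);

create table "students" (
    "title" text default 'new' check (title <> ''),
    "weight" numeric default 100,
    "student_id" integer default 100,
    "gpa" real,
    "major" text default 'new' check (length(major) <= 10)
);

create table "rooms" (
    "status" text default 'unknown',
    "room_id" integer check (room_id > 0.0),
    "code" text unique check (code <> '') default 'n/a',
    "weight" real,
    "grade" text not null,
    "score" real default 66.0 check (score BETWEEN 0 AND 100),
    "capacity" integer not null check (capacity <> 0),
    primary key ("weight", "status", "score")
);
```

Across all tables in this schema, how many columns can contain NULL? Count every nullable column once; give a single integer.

instructors: 5 nullable (capacity, email, instructor_id, credits, gpa — PK (code, room, major) and explicit NOT NULL columns excluded).
grades: 5 nullable (credits, score, grade_id, grade, term — PK (gpa, major, code) and explicit NOT NULL columns excluded).
students: 5 nullable (title, weight, student_id, gpa, major — PK none and explicit NOT NULL columns excluded).
rooms: 2 nullable (room_id, code — PK (weight, status, score) and explicit NOT NULL columns excluded).
Total: 5 + 5 + 5 + 2 = 17.

17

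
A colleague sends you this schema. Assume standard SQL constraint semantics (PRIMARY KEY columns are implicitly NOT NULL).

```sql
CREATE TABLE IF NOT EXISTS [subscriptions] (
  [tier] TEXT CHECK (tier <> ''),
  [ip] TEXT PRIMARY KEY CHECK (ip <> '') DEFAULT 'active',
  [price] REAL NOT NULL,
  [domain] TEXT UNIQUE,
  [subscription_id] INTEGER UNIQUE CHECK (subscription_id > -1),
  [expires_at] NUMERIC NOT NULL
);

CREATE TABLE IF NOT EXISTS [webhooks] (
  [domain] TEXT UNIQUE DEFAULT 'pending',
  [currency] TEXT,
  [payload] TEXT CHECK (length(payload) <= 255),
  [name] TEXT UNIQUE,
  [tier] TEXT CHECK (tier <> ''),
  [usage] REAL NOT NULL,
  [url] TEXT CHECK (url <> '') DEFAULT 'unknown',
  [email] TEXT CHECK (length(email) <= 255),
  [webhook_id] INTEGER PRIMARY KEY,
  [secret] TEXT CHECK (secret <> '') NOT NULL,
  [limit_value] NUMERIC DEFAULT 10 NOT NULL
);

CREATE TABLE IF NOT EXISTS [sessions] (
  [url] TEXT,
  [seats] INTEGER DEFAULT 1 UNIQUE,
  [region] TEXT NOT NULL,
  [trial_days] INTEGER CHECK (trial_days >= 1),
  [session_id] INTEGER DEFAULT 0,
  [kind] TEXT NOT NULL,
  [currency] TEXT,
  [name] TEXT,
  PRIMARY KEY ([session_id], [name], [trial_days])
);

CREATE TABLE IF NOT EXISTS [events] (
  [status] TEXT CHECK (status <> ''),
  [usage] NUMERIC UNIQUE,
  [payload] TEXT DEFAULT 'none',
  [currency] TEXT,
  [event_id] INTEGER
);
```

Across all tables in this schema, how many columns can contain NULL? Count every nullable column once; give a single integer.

subscriptions: 3 nullable (tier, domain, subscription_id — PK (ip) and explicit NOT NULL columns excluded).
webhooks: 7 nullable (domain, currency, payload, name, tier, url, email — PK (webhook_id) and explicit NOT NULL columns excluded).
sessions: 3 nullable (url, seats, currency — PK (session_id, name, trial_days) and explicit NOT NULL columns excluded).
events: 5 nullable (status, usage, payload, currency, event_id — PK none and explicit NOT NULL columns excluded).
Total: 3 + 7 + 3 + 5 = 18.

18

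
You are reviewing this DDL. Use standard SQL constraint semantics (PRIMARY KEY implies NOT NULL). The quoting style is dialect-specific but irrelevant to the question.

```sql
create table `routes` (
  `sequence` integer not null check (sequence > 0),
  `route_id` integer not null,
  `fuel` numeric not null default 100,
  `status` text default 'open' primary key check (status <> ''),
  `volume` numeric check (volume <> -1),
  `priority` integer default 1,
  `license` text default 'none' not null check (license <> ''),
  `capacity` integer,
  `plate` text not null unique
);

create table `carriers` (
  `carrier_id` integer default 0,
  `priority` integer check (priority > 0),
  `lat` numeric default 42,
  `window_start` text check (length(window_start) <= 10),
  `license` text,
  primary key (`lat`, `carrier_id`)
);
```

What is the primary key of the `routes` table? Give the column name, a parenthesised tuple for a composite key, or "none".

status is declared PRIMARY KEY inline on the column.

status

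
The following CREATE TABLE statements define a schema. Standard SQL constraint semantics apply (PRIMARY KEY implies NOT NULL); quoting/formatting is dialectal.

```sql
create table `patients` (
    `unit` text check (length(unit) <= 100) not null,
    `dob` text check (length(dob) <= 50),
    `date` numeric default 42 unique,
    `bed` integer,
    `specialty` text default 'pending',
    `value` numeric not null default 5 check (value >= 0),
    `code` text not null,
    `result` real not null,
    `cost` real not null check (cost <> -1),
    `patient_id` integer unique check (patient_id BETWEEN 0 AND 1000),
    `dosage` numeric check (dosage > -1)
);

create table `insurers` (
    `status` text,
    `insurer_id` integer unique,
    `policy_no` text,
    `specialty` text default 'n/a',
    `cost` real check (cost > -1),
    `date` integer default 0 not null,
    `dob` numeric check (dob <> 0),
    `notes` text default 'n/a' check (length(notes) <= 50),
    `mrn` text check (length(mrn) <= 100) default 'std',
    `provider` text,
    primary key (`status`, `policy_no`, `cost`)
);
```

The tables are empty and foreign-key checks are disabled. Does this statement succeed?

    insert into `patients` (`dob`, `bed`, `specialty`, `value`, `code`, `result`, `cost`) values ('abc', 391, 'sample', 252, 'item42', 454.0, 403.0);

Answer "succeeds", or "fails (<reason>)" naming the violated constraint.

fails (NOT NULL on unit)

unit is omitted from the column list and has no DEFAULT, so it would receive NULL.
But unit is declared NOT NULL.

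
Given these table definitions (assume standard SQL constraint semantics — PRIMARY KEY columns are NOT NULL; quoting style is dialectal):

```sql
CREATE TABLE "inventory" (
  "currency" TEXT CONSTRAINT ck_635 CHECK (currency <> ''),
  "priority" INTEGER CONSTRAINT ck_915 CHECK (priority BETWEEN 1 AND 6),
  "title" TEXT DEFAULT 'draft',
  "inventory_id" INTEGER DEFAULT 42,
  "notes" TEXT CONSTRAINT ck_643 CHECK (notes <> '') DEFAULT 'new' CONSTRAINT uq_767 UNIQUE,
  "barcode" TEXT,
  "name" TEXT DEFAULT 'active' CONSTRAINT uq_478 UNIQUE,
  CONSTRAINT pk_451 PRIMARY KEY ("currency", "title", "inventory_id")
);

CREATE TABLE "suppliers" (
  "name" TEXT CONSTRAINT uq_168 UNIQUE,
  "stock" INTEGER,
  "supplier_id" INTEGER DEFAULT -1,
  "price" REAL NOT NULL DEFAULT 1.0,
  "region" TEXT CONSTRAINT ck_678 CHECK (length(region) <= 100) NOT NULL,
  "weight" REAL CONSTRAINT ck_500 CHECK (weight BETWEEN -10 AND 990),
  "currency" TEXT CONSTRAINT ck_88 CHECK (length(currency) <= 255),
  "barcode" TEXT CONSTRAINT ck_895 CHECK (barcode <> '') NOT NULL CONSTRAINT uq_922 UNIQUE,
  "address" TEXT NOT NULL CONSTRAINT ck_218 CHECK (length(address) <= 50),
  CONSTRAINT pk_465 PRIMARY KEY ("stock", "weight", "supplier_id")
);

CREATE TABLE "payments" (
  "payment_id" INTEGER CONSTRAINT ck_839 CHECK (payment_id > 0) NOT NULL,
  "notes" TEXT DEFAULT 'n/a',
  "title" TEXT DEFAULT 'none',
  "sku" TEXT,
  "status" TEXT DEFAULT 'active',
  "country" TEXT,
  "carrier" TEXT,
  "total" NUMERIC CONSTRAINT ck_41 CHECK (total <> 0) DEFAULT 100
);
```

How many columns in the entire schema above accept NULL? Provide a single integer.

inventory: 4 nullable (priority, notes, barcode, name — PK (currency, title, inventory_id) and explicit NOT NULL columns excluded).
suppliers: 2 nullable (name, currency — PK (stock, weight, supplier_id) and explicit NOT NULL columns excluded).
payments: 7 nullable (notes, title, sku, status, country, carrier, total — PK none and explicit NOT NULL columns excluded).
Total: 4 + 2 + 7 = 13.

13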